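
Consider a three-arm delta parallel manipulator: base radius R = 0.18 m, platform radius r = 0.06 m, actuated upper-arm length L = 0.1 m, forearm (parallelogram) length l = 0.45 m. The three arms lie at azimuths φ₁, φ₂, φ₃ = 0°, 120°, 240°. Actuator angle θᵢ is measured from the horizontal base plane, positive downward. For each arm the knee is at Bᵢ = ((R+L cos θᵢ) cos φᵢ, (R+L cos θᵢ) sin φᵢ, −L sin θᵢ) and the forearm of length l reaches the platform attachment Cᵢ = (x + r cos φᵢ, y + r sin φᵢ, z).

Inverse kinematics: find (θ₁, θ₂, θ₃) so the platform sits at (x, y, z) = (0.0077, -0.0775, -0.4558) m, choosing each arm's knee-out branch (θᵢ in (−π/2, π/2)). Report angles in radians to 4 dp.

rotate P by −φ1: (0.0077, -0.0775, -0.4558)
  A=0.1123, B=-0.4558, C=(l²−L²−A²−y'²−z²)/(2L)=-0.1694
  γ=atan2(-0.4558,0.1123)=-1.3292;  ψ=arccos(-0.3608)=1.9399;  θ1=γ+ψ≈0.6107
arm 2 (φ=120.0°): x'=-0.0710, y'=0.0321
  e−x'=0.1910;  (l²−L²−(e−x')²−y'²−z²)/2L = -0.2638
  γ=atan2(-0.4558,0.1910)=-1.1740;  ψ=arccos(-0.5337)=2.1338;  θ2=γ+ψ≈0.9597
rotate P by −φ3: (0.0633, 0.0454, -0.4558)
  A=0.0567, B=-0.4558, C=(l²−L²−A²−y'²−z²)/(2L)=-0.1027
  θ3 = atan2(B,A) + arccos(C/0.4593) = 0.3493

θ₁ = 0.6107, θ₂ = 0.9597, θ₃ = 0.3493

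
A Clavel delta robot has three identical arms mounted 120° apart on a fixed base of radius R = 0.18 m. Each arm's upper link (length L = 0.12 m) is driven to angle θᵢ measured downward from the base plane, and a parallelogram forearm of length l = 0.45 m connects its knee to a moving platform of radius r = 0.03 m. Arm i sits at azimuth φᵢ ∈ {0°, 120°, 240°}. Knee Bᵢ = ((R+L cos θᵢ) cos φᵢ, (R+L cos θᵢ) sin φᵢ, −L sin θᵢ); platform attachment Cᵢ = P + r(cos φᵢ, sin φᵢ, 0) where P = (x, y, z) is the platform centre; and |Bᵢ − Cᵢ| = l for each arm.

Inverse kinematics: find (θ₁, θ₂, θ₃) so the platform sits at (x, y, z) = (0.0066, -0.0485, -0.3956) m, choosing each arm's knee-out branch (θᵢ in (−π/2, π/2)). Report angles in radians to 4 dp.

arm 1 (φ=0.0°): x'=0.0066, y'=-0.0485
  e−x'=0.1434;  (l²−L²−(e−x')²−y'²−z²)/2L = 0.0362
  γ=atan2(-0.3956,0.1434)=-1.2230;  ψ=arccos(0.0860)=1.4847;  θ1=γ+ψ≈0.2617
rotate P by −φ2: (-0.0453, 0.0185, -0.3956)
  A cos θ + B sin θ = C:  0.1953·cos θ + -0.3956·sin θ = -0.0287
  γ=atan2(-0.3956,0.1953)=-1.1122;  ψ=arccos(-0.0650)=1.6359;  θ2=γ+ψ≈0.5237
arm 3 (φ=240.0°): x'=0.0387, y'=0.0300
  e−x'=0.1113;  (l²−L²−(e−x')²−y'²−z²)/2L = 0.0763
  θ3 = atan2(B,A) + arccos(C/0.4110) = 0.0875

θ₁ = 0.2617, θ₂ = 0.5237, θ₃ = 0.0875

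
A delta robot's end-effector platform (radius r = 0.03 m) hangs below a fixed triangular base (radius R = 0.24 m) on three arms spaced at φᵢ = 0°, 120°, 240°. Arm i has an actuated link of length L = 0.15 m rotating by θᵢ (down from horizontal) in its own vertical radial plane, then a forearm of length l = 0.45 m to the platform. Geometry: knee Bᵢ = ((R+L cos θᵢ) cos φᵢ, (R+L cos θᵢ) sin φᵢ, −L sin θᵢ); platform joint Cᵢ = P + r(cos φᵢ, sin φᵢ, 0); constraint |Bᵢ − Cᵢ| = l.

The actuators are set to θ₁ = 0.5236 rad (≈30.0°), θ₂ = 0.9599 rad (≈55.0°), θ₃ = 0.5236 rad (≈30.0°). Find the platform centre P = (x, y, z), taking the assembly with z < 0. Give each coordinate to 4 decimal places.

arm 1 at φ=0.0°: ρ1 = 0.3399;  O1 = (0.3399, 0.0000, -0.0750)
arm 2 at φ=120.0°: ρ2 = 0.2960;  O2 = (-0.1480, 0.2564, -0.1229)
φ3=240.0°: virtual centre (-0.1700, -0.2944, -0.0750), radius l
eliminate P² terms by subtracting sphere 1 from 2 and 3
[-0.9758 0.5128 -0.0957]·P = -0.0184;  [-1.0197 -0.5887 0.0000]·P = 0.0000
Cramer: x(z) = 0.0099-0.0514z;  y(z) = -0.0171+0.0890z
into |P−O₁|² = l²: 1.0106z² + 0.1809z + -0.0877 = 0;  Δ = 0.3871;  z = -0.3973 or 0.2183 → z<0 root = -0.3973
x = 0.0303, y = -0.0525

(0.0303, -0.0525, -0.3973)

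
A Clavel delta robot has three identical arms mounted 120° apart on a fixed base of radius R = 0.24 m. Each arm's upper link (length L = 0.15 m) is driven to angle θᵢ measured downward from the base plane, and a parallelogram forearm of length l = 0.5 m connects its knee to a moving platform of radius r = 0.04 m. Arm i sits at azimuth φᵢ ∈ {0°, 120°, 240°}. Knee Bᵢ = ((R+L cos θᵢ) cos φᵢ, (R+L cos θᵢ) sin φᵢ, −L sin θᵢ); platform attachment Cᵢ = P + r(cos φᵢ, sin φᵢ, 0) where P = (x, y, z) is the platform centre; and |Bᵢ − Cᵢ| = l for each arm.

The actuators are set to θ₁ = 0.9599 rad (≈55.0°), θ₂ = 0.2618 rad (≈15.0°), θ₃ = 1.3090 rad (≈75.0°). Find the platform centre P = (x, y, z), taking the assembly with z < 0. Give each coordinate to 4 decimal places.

(-0.0227, 0.1423, -0.4895)

φ1=0.0°: virtual centre (0.2860, 0.0000, -0.1229), radius l
φ2=120.0°: virtual centre (-0.1724, 0.2987, -0.0388), radius l
φ3=240.0°: virtual centre (-0.1194, -0.2068, -0.1449), radius l
eliminate P² terms by subtracting sphere 1 from 2 and 3
[-0.9170 0.5974 0.1681]·P = 0.0235;  [-0.8109 -0.4137 -0.0440]·P = -0.0189
det = 0.8637;  x = 0.0018+0.0500z,  y = 0.0422+-0.2046z
sphere 1 gives Az²+Bz+C=0 with A=1.0444, B=0.2000, C=-0.1523;  B²−4AC=0.6764;  roots -0.4895, 0.2980;  negative root z = -0.4895
x = -0.0227, y = 0.1423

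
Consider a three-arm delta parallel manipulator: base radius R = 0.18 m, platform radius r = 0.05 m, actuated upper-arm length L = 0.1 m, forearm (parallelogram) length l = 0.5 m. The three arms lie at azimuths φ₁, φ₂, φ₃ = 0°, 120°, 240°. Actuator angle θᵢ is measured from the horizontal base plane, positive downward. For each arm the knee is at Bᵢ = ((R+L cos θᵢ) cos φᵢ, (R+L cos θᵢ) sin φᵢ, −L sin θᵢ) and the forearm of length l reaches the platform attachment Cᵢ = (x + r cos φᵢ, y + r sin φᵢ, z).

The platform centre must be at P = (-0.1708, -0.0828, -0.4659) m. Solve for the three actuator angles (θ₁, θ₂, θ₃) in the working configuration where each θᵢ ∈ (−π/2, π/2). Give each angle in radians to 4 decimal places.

φ1=0.0° → target in arm frame (-0.1708, -0.0828)
  A cos θ + B sin θ = C:  0.3008·cos θ + -0.4659·sin θ = -0.3720
  √(A²+B²)=0.5546;  θ1 = -0.9975+2.3061 ≈ 1.3086
arm 2 (φ=120.0°): x'=0.0137, y'=0.1893
  A=0.1163, B=-0.4659, C=(l²−L²−A²−y'²−z²)/(2L)=-0.1322
  θ2 = atan2(B,A) + arccos(C/0.4802) = 0.5234
φ3=240.0° → target in arm frame (0.1571, -0.1065)
  e−x'=-0.0271;  (l²−L²−(e−x')²−y'²−z²)/2L = 0.0543
  √(A²+B²)=0.4667;  θ3 = -1.6289+1.4542 ≈ -0.1747

θ₁ = 1.3086, θ₂ = 0.5234, θ₃ = -0.1747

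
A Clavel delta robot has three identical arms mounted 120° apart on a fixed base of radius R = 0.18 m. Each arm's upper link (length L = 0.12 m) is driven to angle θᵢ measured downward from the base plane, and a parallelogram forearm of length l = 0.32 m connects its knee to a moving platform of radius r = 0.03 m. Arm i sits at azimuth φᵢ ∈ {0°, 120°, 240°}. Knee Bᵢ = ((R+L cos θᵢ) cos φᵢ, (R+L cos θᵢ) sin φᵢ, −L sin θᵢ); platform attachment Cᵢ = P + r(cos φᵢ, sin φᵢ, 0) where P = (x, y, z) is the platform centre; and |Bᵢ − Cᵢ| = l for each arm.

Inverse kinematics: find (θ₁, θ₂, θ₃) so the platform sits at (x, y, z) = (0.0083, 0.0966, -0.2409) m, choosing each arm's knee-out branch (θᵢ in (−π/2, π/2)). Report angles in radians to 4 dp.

θ₁ = 0.5234, θ₂ = -0.0877, θ₃ = 1.1344

φ1=0.0° → target in arm frame (0.0083, 0.0966)
  A cos θ + B sin θ = C:  0.1417·cos θ + -0.2409·sin θ = 0.0023
  γ=atan2(-0.2409,0.1417)=-1.0391;  ψ=arccos(0.0083)=1.5625;  θ1=γ+ψ≈0.5234
rotate P by −φ2: (0.0795, -0.0555, -0.2409)
  A cos θ + B sin θ = C:  0.0705·cos θ + -0.2409·sin θ = 0.0913
  γ=atan2(-0.2409,0.0705)=-1.2861;  ψ=arccos(0.3639)=1.1984;  θ2=γ+ψ≈-0.0877
arm 3 (φ=240.0°): x'=-0.0878, y'=-0.0411
  A=0.2378, B=-0.2409, C=(l²−L²−A²−y'²−z²)/(2L)=-0.1178
  √(A²+B²)=0.3385;  θ3 = -0.7919+1.9263 ≈ 1.1344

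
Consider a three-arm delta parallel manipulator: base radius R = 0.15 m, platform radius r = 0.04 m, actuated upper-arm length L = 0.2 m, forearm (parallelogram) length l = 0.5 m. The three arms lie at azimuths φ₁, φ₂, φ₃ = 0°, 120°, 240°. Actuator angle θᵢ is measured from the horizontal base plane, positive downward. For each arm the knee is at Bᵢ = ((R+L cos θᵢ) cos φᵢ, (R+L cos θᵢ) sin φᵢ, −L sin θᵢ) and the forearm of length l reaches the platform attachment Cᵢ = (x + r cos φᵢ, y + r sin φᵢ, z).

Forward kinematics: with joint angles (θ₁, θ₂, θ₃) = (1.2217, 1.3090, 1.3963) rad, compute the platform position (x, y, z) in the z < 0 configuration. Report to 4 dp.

O1 = (0.1784·cos0.0°, 0.1784·sin0.0°, -0.1879) = (0.1784, 0.0000, -0.1879)
O2 = (0.1618·cos120.0°, 0.1618·sin120.0°, -0.1932) = (-0.0809, 0.1401, -0.1932)
φ3=240.0°: virtual centre (-0.0724, -0.1253, -0.1970), radius l
eliminate P² terms by subtracting sphere 1 from 2 and 3
plane₁₂: -0.5186x+0.2802y+-0.0105z = -0.0037
Cramer: x(z) = 0.0111-0.0284z;  y(z) = 0.0074-0.0151z
sphere 1 gives Az²+Bz+C=0 with A=1.0010, B=0.3852, C=-0.1866;  B²−4AC=0.8956;  roots -0.6651, 0.2803;  negative root z = -0.6651
x = 0.0300, y = 0.0175

(0.0300, 0.0175, -0.6651)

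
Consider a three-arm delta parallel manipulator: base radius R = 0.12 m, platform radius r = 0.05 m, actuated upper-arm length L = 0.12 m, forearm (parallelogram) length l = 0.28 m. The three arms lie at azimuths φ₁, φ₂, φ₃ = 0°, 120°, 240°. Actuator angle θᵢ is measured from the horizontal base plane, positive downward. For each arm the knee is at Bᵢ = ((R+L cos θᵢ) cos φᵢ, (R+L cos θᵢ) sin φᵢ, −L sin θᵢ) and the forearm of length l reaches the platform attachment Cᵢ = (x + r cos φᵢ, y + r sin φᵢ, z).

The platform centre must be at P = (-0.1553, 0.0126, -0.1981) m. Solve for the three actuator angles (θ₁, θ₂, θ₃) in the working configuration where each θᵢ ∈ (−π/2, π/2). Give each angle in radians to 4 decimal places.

φ1=0.0° → target in arm frame (-0.1553, 0.0126)
  A=0.2253, B=-0.1981, C=(l²−L²−A²−y'²−z²)/(2L)=-0.1090
  γ=atan2(-0.1981,0.2253)=-0.7212;  ψ=arccos(-0.3634)=1.9427;  θ1=γ+ψ≈1.2214
arm 2 (φ=120.0°): x'=0.0886, y'=0.1282
  A cos θ + B sin θ = C:  -0.0186·cos θ + -0.1981·sin θ = 0.0332
  √(A²+B²)=0.1990;  θ2 = -1.6642+1.4029 ≈ -0.2613
rotate P by −φ3: (0.0667, -0.1408, -0.1981)
  A=0.0033, B=-0.1981, C=(l²−L²−A²−y'²−z²)/(2L)=0.0205
  θ3 = atan2(B,A) + arccos(C/0.1981) = -0.0873

θ₁ = 1.2214, θ₂ = -0.2613, θ₃ = -0.0873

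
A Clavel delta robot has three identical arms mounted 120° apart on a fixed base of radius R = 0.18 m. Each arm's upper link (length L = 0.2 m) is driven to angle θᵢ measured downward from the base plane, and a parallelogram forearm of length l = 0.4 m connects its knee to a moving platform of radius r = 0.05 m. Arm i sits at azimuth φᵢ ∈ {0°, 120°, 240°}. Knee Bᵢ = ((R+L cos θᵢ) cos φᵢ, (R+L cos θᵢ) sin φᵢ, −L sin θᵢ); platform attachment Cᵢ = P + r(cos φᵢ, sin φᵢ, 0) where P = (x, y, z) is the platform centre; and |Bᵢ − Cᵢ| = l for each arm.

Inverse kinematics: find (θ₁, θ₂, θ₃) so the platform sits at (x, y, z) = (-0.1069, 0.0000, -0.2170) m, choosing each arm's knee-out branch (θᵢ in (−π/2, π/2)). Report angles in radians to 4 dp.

arm 1 (φ=0.0°): x'=-0.1069, y'=0.0000
  A=0.2369, B=-0.2170, C=(l²−L²−A²−y'²−z²)/(2L)=0.0420
  γ=atan2(-0.2170,0.2369)=-0.7416;  ψ=arccos(0.1307)=1.4398;  θ1=γ+ψ≈0.6982
φ2=120.0° → target in arm frame (0.0534, 0.0926)
  A=0.0766, B=-0.2170, C=(l²−L²−A²−y'²−z²)/(2L)=0.1462
  γ=atan2(-0.2170,0.0766)=-1.2317;  ψ=arccos(0.6354)=0.8823;  θ2=γ+ψ≈-0.3493
rotate P by −φ3: (0.0535, -0.0926, -0.2170)
  A cos θ + B sin θ = C:  0.0765·cos θ + -0.2170·sin θ = 0.1462
  √(A²+B²)=0.2301;  θ3 = -1.2317+0.8823 ≈ -0.3493

θ₁ = 0.6982, θ₂ = -0.3493, θ₃ = -0.3493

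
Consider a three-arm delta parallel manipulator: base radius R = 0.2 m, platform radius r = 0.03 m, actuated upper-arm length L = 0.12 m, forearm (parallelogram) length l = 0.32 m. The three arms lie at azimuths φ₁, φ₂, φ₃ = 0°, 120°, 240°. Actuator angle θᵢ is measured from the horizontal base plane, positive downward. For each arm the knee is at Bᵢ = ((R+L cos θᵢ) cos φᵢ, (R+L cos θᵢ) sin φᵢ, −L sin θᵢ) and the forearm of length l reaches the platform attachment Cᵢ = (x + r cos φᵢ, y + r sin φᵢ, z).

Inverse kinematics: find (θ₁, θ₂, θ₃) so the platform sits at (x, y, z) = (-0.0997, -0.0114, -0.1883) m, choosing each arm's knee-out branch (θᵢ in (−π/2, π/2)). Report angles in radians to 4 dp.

arm 1 (φ=0.0°): x'=-0.0997, y'=-0.0114
  A cos θ + B sin θ = C:  0.2697·cos θ + -0.1883·sin θ = -0.0847
  √(A²+B²)=0.3289;  θ1 = -0.6095+1.8312 ≈ 1.2217
φ2=120.0° → target in arm frame (0.0400, 0.0920)
  A=0.1300, B=-0.1883, C=(l²−L²−A²−y'²−z²)/(2L)=0.1132
  γ=atan2(-0.1883,0.1300)=-0.9665;  ψ=arccos(0.4946)=1.0534;  θ2=γ+ψ≈0.0869
φ3=240.0° → target in arm frame (0.0597, -0.0806)
  e−x'=0.1103;  (l²−L²−(e−x')²−y'²−z²)/2L = 0.1412
  γ=atan2(-0.1883,0.1103)=-1.0410;  ψ=arccos(0.6469)=0.8673;  θ3=γ+ψ≈-0.1737

θ₁ = 1.2217, θ₂ = 0.0869, θ₃ = -0.1737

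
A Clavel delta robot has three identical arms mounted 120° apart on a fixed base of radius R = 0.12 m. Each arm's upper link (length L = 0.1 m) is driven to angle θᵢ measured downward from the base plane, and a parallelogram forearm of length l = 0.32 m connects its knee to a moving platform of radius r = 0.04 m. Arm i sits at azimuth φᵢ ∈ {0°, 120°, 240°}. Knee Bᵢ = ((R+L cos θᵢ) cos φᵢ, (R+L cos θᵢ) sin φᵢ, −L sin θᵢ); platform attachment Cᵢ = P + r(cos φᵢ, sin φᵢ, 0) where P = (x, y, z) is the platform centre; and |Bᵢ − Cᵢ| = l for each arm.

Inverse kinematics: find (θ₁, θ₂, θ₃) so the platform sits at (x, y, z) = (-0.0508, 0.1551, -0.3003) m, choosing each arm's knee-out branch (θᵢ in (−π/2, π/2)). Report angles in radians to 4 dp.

θ₁ = 1.0474, θ₂ = -0.1747, θ₃ = 1.3092

rotate P by −φ1: (-0.0508, 0.1551, -0.3003)
  A cos θ + B sin θ = C:  0.1308·cos θ + -0.3003·sin θ = -0.1947
  θ1 = atan2(B,A) + arccos(C/0.3275) = 1.0474
rotate P by −φ2: (0.1597, -0.0336, -0.3003)
  A cos θ + B sin θ = C:  -0.0797·cos θ + -0.3003·sin θ = -0.0263
  γ=atan2(-0.3003,-0.0797)=-1.8303;  ψ=arccos(-0.0847)=1.6556;  θ2=γ+ψ≈-0.1747
arm 3 (φ=240.0°): x'=-0.1089, y'=-0.1215
  A=0.1889, B=-0.3003, C=(l²−L²−A²−y'²−z²)/(2L)=-0.2412
  θ3 = atan2(B,A) + arccos(C/0.3548) = 1.3092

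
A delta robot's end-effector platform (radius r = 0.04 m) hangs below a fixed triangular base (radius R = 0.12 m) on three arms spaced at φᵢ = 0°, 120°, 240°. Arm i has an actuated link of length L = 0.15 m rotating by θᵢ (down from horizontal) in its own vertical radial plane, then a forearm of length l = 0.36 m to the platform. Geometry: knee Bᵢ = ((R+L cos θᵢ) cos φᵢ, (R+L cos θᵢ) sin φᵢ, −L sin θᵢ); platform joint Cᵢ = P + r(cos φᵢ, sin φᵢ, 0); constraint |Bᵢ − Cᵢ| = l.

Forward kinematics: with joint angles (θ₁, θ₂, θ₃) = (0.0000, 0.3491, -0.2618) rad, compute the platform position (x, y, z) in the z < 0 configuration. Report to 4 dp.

(0.0070, -0.0651, -0.2750)

S1 = (0.2300·cos0.0°, 0.2300·sin0.0°, 0.0000) = (0.2300, 0.0000, 0.0000)
arm 2 at φ=120.0°: e+L cos θ2 = 0.2210;  S2 = (-0.1105, 0.1914, -0.0513)
S3 = (0.2249·cos240.0°, 0.2249·sin240.0°, 0.0388) = (-0.1124, -0.1948, 0.0388)
eliminate P² terms by subtracting sphere 1 from 2 and 3
[-0.6810 0.3827 -0.1026]·P = -0.0014;  [-0.6849 -0.3895 0.0776]·P = -0.0008
det = 0.5274;  x = 0.0017+-0.0194z,  y = -0.0008+0.2335z
quadratic in z: (1.0549)z²+(0.0085)z+(-0.0775)=0, √Δ=0.5718 → z ∈ {-0.2750, 0.2670}; z = -0.2750 (taking z<0)
x = 0.0070, y = -0.0651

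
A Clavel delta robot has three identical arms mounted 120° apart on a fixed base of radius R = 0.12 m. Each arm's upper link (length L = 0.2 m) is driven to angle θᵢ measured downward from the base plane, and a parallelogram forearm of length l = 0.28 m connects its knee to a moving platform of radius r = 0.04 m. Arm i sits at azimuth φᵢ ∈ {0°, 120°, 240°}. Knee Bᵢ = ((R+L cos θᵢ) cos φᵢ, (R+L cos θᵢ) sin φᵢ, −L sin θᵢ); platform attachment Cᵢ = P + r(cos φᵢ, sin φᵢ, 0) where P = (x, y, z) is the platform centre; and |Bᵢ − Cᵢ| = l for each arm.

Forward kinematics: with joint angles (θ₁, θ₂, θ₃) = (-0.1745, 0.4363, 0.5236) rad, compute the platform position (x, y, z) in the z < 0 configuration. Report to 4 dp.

arm 1 at φ=0.0°: e+L cos θ1 = 0.2770;  S1 = (0.2770, 0.0000, 0.0347)
S2 = (0.2613·cos120.0°, 0.2613·sin120.0°, -0.0845) = (-0.1306, 0.2263, -0.0845)
φ3=240.0°: virtual centre (-0.1266, -0.2193, -0.1000), radius l
subtract pairs → two planes through P
linear system: -0.8152x+0.4525y = -0.0025−-0.2385z; -0.8071x+-0.4386y = -0.0038−-0.2694z
Cramer: x(z) = 0.0039-0.3134z;  y(z) = 0.0015-0.0376z
quadratic in z: (1.0996)z²+(0.1016)z+(-0.0026)=0, √Δ=0.1480 → z ∈ {-0.1135, 0.0211}; z = -0.1135 (taking z<0)
x = 0.0395, y = 0.0057

(0.0395, 0.0057, -0.1135)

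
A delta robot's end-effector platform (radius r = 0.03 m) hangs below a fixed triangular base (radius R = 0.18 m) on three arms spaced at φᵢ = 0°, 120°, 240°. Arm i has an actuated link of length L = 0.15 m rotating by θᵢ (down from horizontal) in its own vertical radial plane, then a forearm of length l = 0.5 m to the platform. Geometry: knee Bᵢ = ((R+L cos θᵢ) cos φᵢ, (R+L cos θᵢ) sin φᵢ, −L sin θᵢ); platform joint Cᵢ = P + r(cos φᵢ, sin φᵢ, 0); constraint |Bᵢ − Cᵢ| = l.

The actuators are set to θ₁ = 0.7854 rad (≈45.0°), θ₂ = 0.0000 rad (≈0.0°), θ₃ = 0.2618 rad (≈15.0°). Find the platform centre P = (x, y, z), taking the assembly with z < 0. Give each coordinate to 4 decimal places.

(-0.1103, 0.0344, -0.4446)

arm 1 at φ=0.0°: e+L cos θ1 = 0.2561;  S1 = (0.2561, 0.0000, -0.1061)
S2 = (0.3000·cos120.0°, 0.3000·sin120.0°, 0.0000) = (-0.1500, 0.2598, 0.0000)
S3 = (0.2949·cos240.0°, 0.2949·sin240.0°, -0.0388) = (-0.1474, -0.2554, -0.0388)
|S₂|²−|S₁|² = 0.0132;  |S₃|²−|S₁|² = 0.0116
[-0.8121 0.5196 0.2121]·P = 0.0132;  [-0.8070 -0.5108 0.1345]·P = 0.0116
Cramer: x(z) = -0.0153+0.2137z;  y(z) = 0.0014-0.0743z
quadratic in z: (1.0512)z²+(0.0959)z+(-0.1651)=0, √Δ=0.8387 → z ∈ {-0.4446, 0.3533}; z = -0.4446 (taking z<0)
x = -0.1103, y = 0.0344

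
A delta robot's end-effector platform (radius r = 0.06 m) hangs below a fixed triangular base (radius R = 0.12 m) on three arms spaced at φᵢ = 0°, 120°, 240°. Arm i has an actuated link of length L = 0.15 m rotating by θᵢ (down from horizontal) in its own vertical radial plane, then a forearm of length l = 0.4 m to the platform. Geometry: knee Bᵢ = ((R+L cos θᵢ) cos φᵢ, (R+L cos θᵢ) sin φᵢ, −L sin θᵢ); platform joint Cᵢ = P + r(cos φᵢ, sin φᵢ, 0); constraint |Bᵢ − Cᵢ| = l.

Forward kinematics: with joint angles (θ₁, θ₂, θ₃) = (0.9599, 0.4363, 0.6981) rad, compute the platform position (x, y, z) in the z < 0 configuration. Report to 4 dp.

arm 1 at φ=0.0°: ρ1 = 0.1460;  centre 1 = (0.1460, 0.0000, -0.1229)
centre 2 = (0.1959·cos120.0°, 0.1959·sin120.0°, -0.0634) = (-0.0980, 0.1697, -0.0634)
centre 3 = (0.1749·cos240.0°, 0.1749·sin240.0°, -0.0964) = (-0.0875, -0.1515, -0.0964)
eliminate P² terms by subtracting sphere 1 from 2 and 3
[-0.4880 0.3394 0.1190]·P = 0.0060;  [-0.4670 -0.3030 0.0529]·P = 0.0035
Cramer: x(z) = -0.0098+0.1763z;  y(z) = 0.0036-0.0971z
sphere 1 gives Az²+Bz+C=0 with A=1.0405, B=0.1901, C=-0.1206;  B²−4AC=0.5381;  roots -0.4439, 0.2612;  negative root z = -0.4439
x = -0.0880, y = 0.0467

(-0.0880, 0.0467, -0.4439)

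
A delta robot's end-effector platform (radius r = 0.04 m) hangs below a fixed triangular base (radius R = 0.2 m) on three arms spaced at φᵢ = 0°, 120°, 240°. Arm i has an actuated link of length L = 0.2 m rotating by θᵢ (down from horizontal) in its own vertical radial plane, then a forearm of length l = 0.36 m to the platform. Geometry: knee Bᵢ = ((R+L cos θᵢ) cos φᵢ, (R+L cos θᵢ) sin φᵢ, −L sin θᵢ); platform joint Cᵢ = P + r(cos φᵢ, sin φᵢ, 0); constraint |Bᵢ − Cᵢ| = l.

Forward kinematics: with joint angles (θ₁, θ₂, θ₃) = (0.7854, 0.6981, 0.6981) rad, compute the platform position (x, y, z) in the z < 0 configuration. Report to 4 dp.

(-0.0130, 0.0000, -0.3167)

φ1=0.0°: virtual centre (0.3014, 0.0000, -0.1414), radius l
S2 = (0.3132·cos120.0°, 0.3132·sin120.0°, -0.1286) = (-0.1566, 0.2713, -0.1286)
S3 = (0.3132·cos240.0°, 0.3132·sin240.0°, -0.1286) = (-0.1566, -0.2713, -0.1286)
subtract pairs → two planes through P
plane₁₂: -0.9161x+0.5425y+0.0257z = 0.0038
Cramer: x(z) = -0.0041+0.0281z;  y(z) = 0.0000-0.0000z
quadratic in z: (1.0008)z²+(0.2657)z+(-0.0162)=0, √Δ=0.3683 → z ∈ {-0.3167, 0.0513}; z = -0.3167 (taking z<0)
x = -0.0130, y = 0.0000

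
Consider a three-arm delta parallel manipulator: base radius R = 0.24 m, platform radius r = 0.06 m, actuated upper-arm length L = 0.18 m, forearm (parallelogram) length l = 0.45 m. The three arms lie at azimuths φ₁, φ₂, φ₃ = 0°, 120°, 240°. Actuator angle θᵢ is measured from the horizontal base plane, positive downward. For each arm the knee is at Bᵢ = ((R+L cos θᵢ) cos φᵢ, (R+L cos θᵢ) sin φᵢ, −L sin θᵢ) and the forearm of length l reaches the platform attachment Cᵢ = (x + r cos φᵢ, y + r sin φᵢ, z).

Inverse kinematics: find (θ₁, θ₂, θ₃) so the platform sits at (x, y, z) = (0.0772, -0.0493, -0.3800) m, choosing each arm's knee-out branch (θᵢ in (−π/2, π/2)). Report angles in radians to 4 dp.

arm 1 (φ=0.0°): x'=0.0772, y'=-0.0493
  A=0.1028, B=-0.3800, C=(l²−L²−A²−y'²−z²)/(2L)=0.0353
  √(A²+B²)=0.3937;  θ1 = -1.3066+1.4810 ≈ 0.1745
φ2=120.0° → target in arm frame (-0.0813, -0.0422)
  e−x'=0.2613;  (l²−L²−(e−x')²−y'²−z²)/2L = -0.1232
  θ2 = atan2(B,A) + arccos(C/0.4612) = 0.8728
arm 3 (φ=240.0°): x'=0.0041, y'=0.0915
  A cos θ + B sin θ = C:  0.1759·cos θ + -0.3800·sin θ = -0.0378
  γ=atan2(-0.3800,0.1759)=-1.1373;  ψ=arccos(-0.0903)=1.6612;  θ3=γ+ψ≈0.5240

θ₁ = 0.1745, θ₂ = 0.8728, θ₃ = 0.5240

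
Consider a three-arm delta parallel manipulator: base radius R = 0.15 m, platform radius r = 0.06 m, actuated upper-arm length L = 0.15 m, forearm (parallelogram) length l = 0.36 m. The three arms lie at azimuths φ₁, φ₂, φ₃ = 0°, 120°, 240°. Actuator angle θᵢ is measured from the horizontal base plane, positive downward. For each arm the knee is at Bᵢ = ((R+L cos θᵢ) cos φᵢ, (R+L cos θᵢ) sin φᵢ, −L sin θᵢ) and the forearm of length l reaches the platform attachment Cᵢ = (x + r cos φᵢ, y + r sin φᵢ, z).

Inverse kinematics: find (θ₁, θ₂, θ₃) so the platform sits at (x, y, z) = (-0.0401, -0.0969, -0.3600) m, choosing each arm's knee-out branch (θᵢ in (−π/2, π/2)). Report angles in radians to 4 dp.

θ₁ = 0.7858, θ₂ = 0.8730, θ₃ = 0.1746

arm 1 (φ=0.0°): x'=-0.0401, y'=-0.0969
  e−x'=0.1301;  (l²−L²−(e−x')²−y'²−z²)/2L = -0.1627
  √(A²+B²)=0.3828;  θ1 = -1.2240+2.0099 ≈ 0.7858
φ2=120.0° → target in arm frame (-0.0639, 0.0832)
  A=0.1539, B=-0.3600, C=(l²−L²−A²−y'²−z²)/(2L)=-0.1770
  γ=atan2(-0.3600,0.1539)=-1.1669;  ψ=arccos(-0.4521)=2.0399;  θ2=γ+ψ≈0.8730
φ3=240.0° → target in arm frame (0.1040, 0.0137)
  e−x'=-0.0140;  (l²−L²−(e−x')²−y'²−z²)/2L = -0.0763
  √(A²+B²)=0.3603;  θ3 = -1.6096+1.7841 ≈ 0.1746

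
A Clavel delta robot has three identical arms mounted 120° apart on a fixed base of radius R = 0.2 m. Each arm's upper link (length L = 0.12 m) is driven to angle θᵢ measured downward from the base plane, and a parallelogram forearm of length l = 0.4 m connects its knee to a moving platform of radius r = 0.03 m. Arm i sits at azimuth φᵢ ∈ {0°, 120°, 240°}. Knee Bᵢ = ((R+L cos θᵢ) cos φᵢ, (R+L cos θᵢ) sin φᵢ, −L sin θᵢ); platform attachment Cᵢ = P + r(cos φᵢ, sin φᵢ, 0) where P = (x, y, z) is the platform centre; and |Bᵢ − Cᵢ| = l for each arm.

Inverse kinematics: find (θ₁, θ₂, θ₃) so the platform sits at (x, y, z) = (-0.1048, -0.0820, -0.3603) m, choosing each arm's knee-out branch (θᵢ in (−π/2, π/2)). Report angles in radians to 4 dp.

rotate P by −φ1: (-0.1048, -0.0820, -0.3603)
  A=0.2748, B=-0.3603, C=(l²−L²−A²−y'²−z²)/(2L)=-0.2769
  √(A²+B²)=0.4531;  θ1 = -0.9192+2.2282 ≈ 1.3090
φ2=120.0° → target in arm frame (-0.0186, 0.1318)
  A cos θ + B sin θ = C:  0.1886·cos θ + -0.3603·sin θ = -0.1548
  θ2 = atan2(B,A) + arccos(C/0.4067) = 0.8728
arm 3 (φ=240.0°): x'=0.1234, y'=-0.0498
  e−x'=0.0466;  (l²−L²−(e−x')²−y'²−z²)/2L = 0.0464
  γ=atan2(-0.3603,0.0466)=-1.4422;  ψ=arccos(0.1277)=1.4427;  θ3=γ+ψ≈0.0005

θ₁ = 1.3090, θ₂ = 0.8728, θ₃ = 0.0005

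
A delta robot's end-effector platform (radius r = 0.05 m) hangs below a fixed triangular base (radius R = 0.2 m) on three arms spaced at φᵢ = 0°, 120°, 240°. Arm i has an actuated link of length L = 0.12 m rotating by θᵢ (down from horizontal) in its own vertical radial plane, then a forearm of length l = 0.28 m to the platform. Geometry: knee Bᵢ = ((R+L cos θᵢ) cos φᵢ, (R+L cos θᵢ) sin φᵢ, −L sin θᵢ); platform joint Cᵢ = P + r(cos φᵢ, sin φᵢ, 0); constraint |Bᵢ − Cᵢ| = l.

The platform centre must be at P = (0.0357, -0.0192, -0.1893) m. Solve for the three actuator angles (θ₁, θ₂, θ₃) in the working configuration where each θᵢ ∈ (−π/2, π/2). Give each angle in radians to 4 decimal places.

θ₁ = 0.2619, θ₂ = 0.8723, θ₃ = 0.6111

φ1=0.0° → target in arm frame (0.0357, -0.0192)
  A cos θ + B sin θ = C:  0.1143·cos θ + -0.1893·sin θ = 0.0614
  √(A²+B²)=0.2211;  θ1 = -1.0276+1.2895 ≈ 0.2619
arm 2 (φ=120.0°): x'=-0.0345, y'=-0.0213
  A cos θ + B sin θ = C:  0.1845·cos θ + -0.1893·sin θ = -0.0263
  θ2 = atan2(B,A) + arccos(C/0.2643) = 0.8723
φ3=240.0° → target in arm frame (-0.0012, 0.0405)
  e−x'=0.1512;  (l²−L²−(e−x')²−y'²−z²)/2L = 0.0152
  γ=atan2(-0.1893,0.1512)=-0.8968;  ψ=arccos(0.0629)=1.5079;  θ3=γ+ψ≈0.6111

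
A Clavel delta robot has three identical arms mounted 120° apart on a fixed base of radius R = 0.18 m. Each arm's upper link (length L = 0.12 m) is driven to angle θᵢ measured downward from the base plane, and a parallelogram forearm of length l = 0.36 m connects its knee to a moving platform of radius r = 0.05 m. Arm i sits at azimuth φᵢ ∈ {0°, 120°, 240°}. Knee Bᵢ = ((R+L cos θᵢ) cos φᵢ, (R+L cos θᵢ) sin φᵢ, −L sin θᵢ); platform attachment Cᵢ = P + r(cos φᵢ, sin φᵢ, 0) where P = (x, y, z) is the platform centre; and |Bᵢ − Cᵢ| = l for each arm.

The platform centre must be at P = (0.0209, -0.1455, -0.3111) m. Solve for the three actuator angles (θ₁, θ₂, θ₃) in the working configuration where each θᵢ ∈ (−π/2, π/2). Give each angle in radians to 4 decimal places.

arm 1 (φ=0.0°): x'=0.0209, y'=-0.1455
  A cos θ + B sin θ = C:  0.1091·cos θ + -0.3111·sin θ = -0.0611
  θ1 = atan2(B,A) + arccos(C/0.3297) = 0.5236
arm 2 (φ=120.0°): x'=-0.1365, y'=0.0547
  A=0.2665, B=-0.3111, C=(l²−L²−A²−y'²−z²)/(2L)=-0.2315
  √(A²+B²)=0.4096;  θ2 = -0.8625+2.1715 ≈ 1.3090
φ3=240.0° → target in arm frame (0.1156, 0.0908)
  e−x'=0.0144;  (l²−L²−(e−x')²−y'²−z²)/2L = 0.0415
  θ3 = atan2(B,A) + arccos(C/0.3114) = -0.0872

θ₁ = 0.5236, θ₂ = 1.3090, θ₃ = -0.0872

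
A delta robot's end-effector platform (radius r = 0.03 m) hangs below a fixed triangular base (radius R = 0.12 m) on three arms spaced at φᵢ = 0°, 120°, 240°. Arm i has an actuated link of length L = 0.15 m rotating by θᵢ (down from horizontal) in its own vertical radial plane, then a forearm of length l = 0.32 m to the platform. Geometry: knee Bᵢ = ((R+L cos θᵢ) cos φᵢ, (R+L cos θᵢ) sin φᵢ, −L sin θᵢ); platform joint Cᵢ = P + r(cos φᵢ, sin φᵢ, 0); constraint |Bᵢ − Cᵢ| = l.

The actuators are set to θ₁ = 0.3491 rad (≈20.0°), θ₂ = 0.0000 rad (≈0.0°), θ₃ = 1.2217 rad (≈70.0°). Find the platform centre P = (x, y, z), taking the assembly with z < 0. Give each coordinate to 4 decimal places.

(0.0461, 0.1477, -0.2668)

O1 = (0.2310·cos0.0°, 0.2310·sin0.0°, -0.0513) = (0.2310, 0.0000, -0.0513)
φ2=120.0°: virtual centre (-0.1200, 0.2078, 0.0000), radius l
O3 = (0.1413·cos240.0°, 0.1413·sin240.0°, -0.1410) = (-0.0707, -0.1224, -0.1410)
eliminate P² terms by subtracting sphere 1 from 2 and 3
[-0.7019 0.4157 0.1026]·P = 0.0016;  [-0.6032 -0.2448 -0.1793]·P = -0.0161
det = 0.4225;  x = 0.0149+-0.1169z,  y = 0.0291+-0.4443z
into |P−O₁|² = l²: 1.2111z² + 0.1273z + -0.0523 = 0;  Δ = 0.2693;  z = -0.2668 or 0.1617 → z<0 root = -0.2668
x = 0.0461, y = 0.1477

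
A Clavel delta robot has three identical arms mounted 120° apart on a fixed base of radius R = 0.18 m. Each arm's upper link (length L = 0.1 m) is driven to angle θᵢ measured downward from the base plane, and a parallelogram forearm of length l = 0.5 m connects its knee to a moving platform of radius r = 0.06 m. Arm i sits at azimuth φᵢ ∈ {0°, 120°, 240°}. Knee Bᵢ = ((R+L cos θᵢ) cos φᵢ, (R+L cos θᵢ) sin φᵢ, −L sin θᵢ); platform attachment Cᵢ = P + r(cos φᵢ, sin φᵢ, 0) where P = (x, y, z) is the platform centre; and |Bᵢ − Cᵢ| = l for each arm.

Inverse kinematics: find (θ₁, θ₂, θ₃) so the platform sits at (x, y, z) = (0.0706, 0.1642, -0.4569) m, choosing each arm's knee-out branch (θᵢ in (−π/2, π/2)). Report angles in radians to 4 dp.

θ₁ = 0.0877, θ₂ = -0.0870, θ₃ = 1.1348

arm 1 (φ=0.0°): x'=0.0706, y'=0.1642
  A=0.0494, B=-0.4569, C=(l²−L²−A²−y'²−z²)/(2L)=0.0092
  √(A²+B²)=0.4596;  θ1 = -1.4631+1.5508 ≈ 0.0877
φ2=120.0° → target in arm frame (0.1069, -0.1432)
  A=0.0131, B=-0.4569, C=(l²−L²−A²−y'²−z²)/(2L)=0.0528
  γ=atan2(-0.4569,0.0131)=-1.5421;  ψ=arccos(0.1154)=1.4551;  θ2=γ+ψ≈-0.0870
rotate P by −φ3: (-0.1775, -0.0210, -0.4569)
  A=0.2975, B=-0.4569, C=(l²−L²−A²−y'²−z²)/(2L)=-0.2885
  θ3 = atan2(B,A) + arccos(C/0.5452) = 1.1348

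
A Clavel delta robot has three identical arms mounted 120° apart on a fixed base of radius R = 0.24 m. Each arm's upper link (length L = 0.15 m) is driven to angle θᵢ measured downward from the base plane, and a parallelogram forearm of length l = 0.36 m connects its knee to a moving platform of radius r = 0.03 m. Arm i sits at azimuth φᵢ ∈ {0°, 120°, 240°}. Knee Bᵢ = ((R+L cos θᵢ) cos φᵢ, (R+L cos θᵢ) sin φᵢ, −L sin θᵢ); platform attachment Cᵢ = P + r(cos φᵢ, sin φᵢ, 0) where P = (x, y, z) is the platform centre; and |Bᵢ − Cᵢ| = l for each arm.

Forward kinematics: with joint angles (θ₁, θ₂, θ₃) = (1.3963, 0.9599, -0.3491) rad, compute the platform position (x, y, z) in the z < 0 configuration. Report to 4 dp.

(-0.1047, -0.0858, -0.2262)

centre 1 = (0.2360·cos0.0°, 0.2360·sin0.0°, -0.1477) = (0.2360, 0.0000, -0.1477)
arm 2 at φ=120.0°: ρ2 = 0.2960;  centre 2 = (-0.1480, 0.2564, -0.1229)
φ3=240.0°: virtual centre (-0.1755, -0.3039, 0.0513), radius l
eliminate P² terms by subtracting sphere 1 from 2 and 3
linear system: -0.7681x+0.5128y = 0.0252−0.0497z; -0.8230x+-0.6079y = 0.0483−0.3981z
Cramer: x(z) = -0.0451+0.2636z;  y(z) = -0.0184+0.2979z
quadratic in z: (1.1583)z²+(0.1363)z+(-0.0284)=0, √Δ=0.3876 → z ∈ {-0.2262, 0.1085}; z = -0.2262 (taking z<0)
x = -0.1047, y = -0.0858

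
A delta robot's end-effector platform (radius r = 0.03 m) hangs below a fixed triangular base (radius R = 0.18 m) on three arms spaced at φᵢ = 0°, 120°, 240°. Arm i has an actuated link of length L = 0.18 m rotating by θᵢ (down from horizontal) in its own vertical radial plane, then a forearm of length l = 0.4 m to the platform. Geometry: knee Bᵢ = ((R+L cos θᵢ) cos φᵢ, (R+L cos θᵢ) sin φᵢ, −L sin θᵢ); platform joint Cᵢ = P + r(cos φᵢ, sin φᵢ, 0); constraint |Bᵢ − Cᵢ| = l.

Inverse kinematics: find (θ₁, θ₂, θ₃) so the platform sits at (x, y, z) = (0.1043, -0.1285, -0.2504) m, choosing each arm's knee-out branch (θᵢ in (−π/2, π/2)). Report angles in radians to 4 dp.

arm 1 (φ=0.0°): x'=0.1043, y'=-0.1285
  e−x'=0.0457;  (l²−L²−(e−x')²−y'²−z²)/2L = 0.1286
  √(A²+B²)=0.2545;  θ1 = -1.3903+1.0411 ≈ -0.3492
φ2=120.0° → target in arm frame (-0.1634, -0.0261)
  A=0.3134, B=-0.2504, C=(l²−L²−A²−y'²−z²)/(2L)=-0.0945
  θ2 = atan2(B,A) + arccos(C/0.4012) = 1.1345
rotate P by −φ3: (0.0591, 0.1546, -0.2504)
  e−x'=0.0909;  (l²−L²−(e−x')²−y'²−z²)/2L = 0.0910
  γ=atan2(-0.2504,0.0909)=-1.2227;  ψ=arccos(0.3415)=1.2223;  θ3=γ+ψ≈-0.0004

θ₁ = -0.3492, θ₂ = 1.1345, θ₃ = -0.0004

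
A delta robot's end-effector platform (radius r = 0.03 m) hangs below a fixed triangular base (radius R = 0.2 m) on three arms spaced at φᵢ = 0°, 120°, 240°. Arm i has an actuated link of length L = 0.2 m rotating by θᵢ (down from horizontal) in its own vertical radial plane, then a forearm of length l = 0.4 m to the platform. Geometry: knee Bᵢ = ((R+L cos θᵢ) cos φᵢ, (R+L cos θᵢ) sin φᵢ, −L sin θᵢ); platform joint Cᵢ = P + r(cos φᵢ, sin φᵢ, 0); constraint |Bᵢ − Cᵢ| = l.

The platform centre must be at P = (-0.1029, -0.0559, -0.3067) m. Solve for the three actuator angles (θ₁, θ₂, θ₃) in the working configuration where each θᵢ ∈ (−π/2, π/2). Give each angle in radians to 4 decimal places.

φ1=0.0° → target in arm frame (-0.1029, -0.0559)
  A=0.2729, B=-0.3067, C=(l²−L²−A²−y'²−z²)/(2L)=-0.1292
  θ1 = atan2(B,A) + arccos(C/0.4105) = 1.0472
rotate P by −φ2: (0.0030, 0.1171, -0.3067)
  e−x'=0.1670;  (l²−L²−(e−x')²−y'²−z²)/2L = -0.0391
  θ2 = atan2(B,A) + arccos(C/0.3492) = 0.6108
arm 3 (φ=240.0°): x'=0.0999, y'=-0.0612
  e−x'=0.0701;  (l²−L²−(e−x')²−y'²−z²)/2L = 0.0432
  γ=atan2(-0.3067,0.0701)=-1.3460;  ψ=arccos(0.1373)=1.4331;  θ3=γ+ψ≈0.0871

θ₁ = 1.0472, θ₂ = 0.6108, θ₃ = 0.0871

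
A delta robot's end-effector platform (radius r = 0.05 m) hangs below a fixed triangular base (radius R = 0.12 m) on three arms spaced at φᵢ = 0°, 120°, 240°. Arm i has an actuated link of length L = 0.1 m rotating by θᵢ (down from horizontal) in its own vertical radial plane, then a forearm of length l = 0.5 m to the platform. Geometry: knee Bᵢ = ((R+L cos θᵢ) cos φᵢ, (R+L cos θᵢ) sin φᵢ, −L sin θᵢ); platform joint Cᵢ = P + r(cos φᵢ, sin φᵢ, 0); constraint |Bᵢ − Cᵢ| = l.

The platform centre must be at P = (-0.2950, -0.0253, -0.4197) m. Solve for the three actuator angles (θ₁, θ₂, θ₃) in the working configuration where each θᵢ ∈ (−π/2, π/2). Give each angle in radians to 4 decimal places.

φ1=0.0° → target in arm frame (-0.2950, -0.0253)
  e−x'=0.3650;  (l²−L²−(e−x')²−y'²−z²)/2L = -0.3501
  √(A²+B²)=0.5562;  θ1 = -0.8550+2.2515 ≈ 1.3965
rotate P by −φ2: (0.1256, 0.2681, -0.4197)
  A cos θ + B sin θ = C:  -0.0556·cos θ + -0.4197·sin θ = -0.0557
  √(A²+B²)=0.4234;  θ2 = -1.7025+1.7026 ≈ 0.0002
rotate P by −φ3: (0.1694, -0.2428, -0.4197)
  A cos θ + B sin θ = C:  -0.0994·cos θ + -0.4197·sin θ = -0.0250
  θ3 = atan2(B,A) + arccos(C/0.4313) = -0.1746

θ₁ = 1.3965, θ₂ = 0.0002, θ₃ = -0.1746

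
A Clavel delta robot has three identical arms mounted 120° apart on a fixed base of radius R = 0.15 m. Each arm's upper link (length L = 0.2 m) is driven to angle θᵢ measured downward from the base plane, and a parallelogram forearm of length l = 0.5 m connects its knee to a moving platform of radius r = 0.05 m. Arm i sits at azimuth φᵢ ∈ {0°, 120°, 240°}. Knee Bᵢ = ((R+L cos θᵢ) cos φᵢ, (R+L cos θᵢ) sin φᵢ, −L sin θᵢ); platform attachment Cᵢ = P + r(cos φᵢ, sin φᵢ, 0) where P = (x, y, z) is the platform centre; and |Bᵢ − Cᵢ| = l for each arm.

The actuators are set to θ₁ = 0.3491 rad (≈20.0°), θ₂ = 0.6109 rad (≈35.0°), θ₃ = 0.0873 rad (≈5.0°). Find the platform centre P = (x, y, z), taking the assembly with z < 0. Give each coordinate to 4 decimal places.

S1 = (0.2879·cos0.0°, 0.2879·sin0.0°, -0.0684) = (0.2879, 0.0000, -0.0684)
S2 = (0.2638·cos120.0°, 0.2638·sin120.0°, -0.1147) = (-0.1319, 0.2285, -0.1147)
φ3=240.0°: virtual centre (-0.1496, -0.2591, -0.0174), radius l
subtract pairs → two planes through P
plane₁₂: -0.8397x+0.4570y+-0.0926z = -0.0048
det = 0.8351;  x = 0.0018+-0.0017z,  y = -0.0073+0.1996z
quadratic in z: (1.0398)z²+(0.1349)z+(-0.1634)=0, √Δ=0.8353 → z ∈ {-0.4665, 0.3368}; z = -0.4665 (taking z<0)
x = 0.0025, y = -0.1004

(0.0025, -0.1004, -0.4665)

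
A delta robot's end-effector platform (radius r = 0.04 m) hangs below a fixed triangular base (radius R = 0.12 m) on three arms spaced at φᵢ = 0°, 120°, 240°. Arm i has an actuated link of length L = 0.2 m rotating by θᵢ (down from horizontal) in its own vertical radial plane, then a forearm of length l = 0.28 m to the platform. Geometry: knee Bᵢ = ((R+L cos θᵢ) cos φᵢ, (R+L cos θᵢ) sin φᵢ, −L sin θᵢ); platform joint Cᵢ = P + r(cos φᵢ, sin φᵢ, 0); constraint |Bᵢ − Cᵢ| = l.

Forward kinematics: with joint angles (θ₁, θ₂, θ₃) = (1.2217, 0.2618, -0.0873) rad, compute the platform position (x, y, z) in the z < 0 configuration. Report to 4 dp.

S1 = (0.1484·cos0.0°, 0.1484·sin0.0°, -0.1879) = (0.1484, 0.0000, -0.1879)
S2 = (0.2732·cos120.0°, 0.2732·sin120.0°, -0.0518) = (-0.1366, 0.2366, -0.0518)
arm 3 at φ=240.0°: e+L cos θ3 = 0.2792;  S3 = (-0.1396, -0.2418, 0.0174)
eliminate P² terms by subtracting sphere 1 from 2 and 3
[-0.5700 0.4732 0.2723]·P = 0.0200;  [-0.5761 -0.4837 0.4107]·P = 0.0209
Cramer: x(z) = -0.0357+0.5947z;  y(z) = -0.0008+0.1409z
sphere 1 gives Az²+Bz+C=0 with A=1.3736, B=0.1567, C=-0.0092;  B²−4AC=0.0750;  roots -0.1568, 0.0427;  negative root z = -0.1568
x = -0.1289, y = -0.0229

(-0.1289, -0.0229, -0.1568)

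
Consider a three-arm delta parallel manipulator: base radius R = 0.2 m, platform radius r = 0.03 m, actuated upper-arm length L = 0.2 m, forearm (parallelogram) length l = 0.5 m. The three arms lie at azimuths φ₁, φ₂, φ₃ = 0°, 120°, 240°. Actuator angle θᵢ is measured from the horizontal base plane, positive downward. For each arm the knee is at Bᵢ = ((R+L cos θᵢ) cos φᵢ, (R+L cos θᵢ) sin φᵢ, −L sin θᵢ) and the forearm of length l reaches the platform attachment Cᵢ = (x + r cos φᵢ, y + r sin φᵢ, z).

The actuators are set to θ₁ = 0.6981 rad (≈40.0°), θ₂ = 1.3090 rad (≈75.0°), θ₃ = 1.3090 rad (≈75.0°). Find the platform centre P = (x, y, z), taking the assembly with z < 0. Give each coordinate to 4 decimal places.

(0.1274, 0.0000, -0.5886)

O1 = (0.3232·cos0.0°, 0.3232·sin0.0°, -0.1286) = (0.3232, 0.0000, -0.1286)
O2 = (0.2218·cos120.0°, 0.2218·sin120.0°, -0.1932) = (-0.1109, 0.1921, -0.1932)
φ3=240.0°: virtual centre (-0.1109, -0.1921, -0.1932), radius l
eliminate P² terms by subtracting sphere 1 from 2 and 3
[-0.8682 0.3841 -0.1293]·P = -0.0345;  [-0.8682 -0.3841 -0.1293]·P = -0.0345
Cramer: x(z) = 0.0397-0.1489z;  y(z) = 0.0000+0.0000z
sphere 1 gives Az²+Bz+C=0 with A=1.0222, B=0.3415, C=-0.1531;  B²−4AC=0.7427;  roots -0.5886, 0.2545;  negative root z = -0.5886
x = 0.1274, y = 0.0000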